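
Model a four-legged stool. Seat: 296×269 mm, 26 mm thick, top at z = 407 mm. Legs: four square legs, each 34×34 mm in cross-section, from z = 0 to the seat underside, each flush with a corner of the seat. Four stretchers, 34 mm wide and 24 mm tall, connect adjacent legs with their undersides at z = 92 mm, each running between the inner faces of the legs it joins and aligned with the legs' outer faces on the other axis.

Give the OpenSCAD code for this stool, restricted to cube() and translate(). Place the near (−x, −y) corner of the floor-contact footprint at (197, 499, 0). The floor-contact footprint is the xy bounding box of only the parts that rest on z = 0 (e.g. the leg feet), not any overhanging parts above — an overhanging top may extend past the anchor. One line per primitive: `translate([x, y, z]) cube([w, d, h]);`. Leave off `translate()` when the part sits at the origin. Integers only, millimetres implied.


translate([197, 499, 381]) cube([296, 269, 26]);
translate([197, 499, 0]) cube([34, 34, 381]);
translate([459, 499, 0]) cube([34, 34, 381]);
translate([197, 734, 0]) cube([34, 34, 381]);
translate([459, 734, 0]) cube([34, 34, 381]);
translate([231, 499, 92]) cube([228, 34, 24]);
translate([231, 734, 92]) cube([228, 34, 24]);
translate([197, 533, 92]) cube([34, 201, 24]);
translate([459, 533, 92]) cube([34, 201, 24]);


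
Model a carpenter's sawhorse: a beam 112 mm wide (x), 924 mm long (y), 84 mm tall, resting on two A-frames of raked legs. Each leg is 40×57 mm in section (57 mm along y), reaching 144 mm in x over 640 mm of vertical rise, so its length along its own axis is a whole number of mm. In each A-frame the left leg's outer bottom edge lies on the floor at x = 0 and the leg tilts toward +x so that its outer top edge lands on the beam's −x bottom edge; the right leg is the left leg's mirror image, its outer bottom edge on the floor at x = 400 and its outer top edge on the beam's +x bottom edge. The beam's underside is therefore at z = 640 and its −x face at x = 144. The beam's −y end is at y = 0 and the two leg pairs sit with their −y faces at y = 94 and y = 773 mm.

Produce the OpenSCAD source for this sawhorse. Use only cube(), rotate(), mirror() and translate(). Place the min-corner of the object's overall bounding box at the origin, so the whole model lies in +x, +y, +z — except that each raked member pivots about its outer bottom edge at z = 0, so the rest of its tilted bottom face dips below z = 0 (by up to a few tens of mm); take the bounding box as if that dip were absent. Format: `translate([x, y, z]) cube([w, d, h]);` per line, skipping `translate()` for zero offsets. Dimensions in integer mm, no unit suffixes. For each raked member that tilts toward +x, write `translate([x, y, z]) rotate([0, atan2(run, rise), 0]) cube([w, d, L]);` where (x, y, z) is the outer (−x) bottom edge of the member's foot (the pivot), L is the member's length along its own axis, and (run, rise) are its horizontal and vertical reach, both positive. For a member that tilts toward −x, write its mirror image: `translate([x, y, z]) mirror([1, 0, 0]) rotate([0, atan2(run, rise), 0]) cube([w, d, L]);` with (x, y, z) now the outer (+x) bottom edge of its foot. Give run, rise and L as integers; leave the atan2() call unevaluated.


// leg length = √(144² + 640²) = 656
// right-leg outer foot x = 2·144 + 112 = 400
// beam min-corner = (144, 0, 640)
translate([144, 0, 640]) cube([112, 924, 84]);
translate([0, 94, 0]) rotate([0, atan2(144, 640), 0]) cube([40, 57, 656]);
translate([400, 94, 0]) mirror([1, 0, 0]) rotate([0, atan2(144, 640), 0]) cube([40, 57, 656]);
translate([0, 773, 0]) rotate([0, atan2(144, 640), 0]) cube([40, 57, 656]);
translate([400, 773, 0]) mirror([1, 0, 0]) rotate([0, atan2(144, 640), 0]) cube([40, 57, 656]);


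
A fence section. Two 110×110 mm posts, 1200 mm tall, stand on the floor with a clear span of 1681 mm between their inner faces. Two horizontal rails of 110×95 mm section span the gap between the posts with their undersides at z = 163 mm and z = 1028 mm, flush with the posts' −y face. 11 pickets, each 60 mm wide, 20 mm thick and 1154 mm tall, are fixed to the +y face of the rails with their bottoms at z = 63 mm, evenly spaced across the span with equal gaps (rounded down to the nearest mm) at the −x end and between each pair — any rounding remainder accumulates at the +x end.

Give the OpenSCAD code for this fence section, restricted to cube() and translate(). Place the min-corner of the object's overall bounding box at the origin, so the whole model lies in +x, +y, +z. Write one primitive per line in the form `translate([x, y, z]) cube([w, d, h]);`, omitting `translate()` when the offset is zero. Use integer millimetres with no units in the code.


cube([110, 110, 1200]);
translate([1791, 0, 0]) cube([110, 110, 1200]);
translate([110, 0, 163]) cube([1681, 110, 95]);
translate([110, 0, 1028]) cube([1681, 110, 95]);
translate([195, 110, 63]) cube([60, 20, 1154]);
translate([340, 110, 63]) cube([60, 20, 1154]);
translate([485, 110, 63]) cube([60, 20, 1154]);
translate([630, 110, 63]) cube([60, 20, 1154]);
translate([775, 110, 63]) cube([60, 20, 1154]);
translate([920, 110, 63]) cube([60, 20, 1154]);
translate([1065, 110, 63]) cube([60, 20, 1154]);
translate([1210, 110, 63]) cube([60, 20, 1154]);
translate([1355, 110, 63]) cube([60, 20, 1154]);
translate([1500, 110, 63]) cube([60, 20, 1154]);
translate([1645, 110, 63]) cube([60, 20, 1154]);


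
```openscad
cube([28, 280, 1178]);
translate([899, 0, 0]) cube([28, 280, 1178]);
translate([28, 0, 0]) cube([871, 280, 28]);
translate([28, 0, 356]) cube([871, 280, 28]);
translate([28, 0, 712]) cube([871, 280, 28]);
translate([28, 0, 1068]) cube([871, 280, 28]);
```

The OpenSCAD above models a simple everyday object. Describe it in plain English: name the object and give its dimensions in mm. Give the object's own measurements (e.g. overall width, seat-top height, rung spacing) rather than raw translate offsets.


An open bookshelf. Two side panels, each 28 mm thick, 280 mm deep and 1178 mm tall, stand 927 mm apart (outside-to-outside). Between them sit 4 shelves, each 28 mm thick and 280 mm deep, spanning the full gap between the sides. The bottom shelf rests on the floor (its underside at z = 0) and the clear gap between one shelf's top and the next shelf's underside is 328 mm.


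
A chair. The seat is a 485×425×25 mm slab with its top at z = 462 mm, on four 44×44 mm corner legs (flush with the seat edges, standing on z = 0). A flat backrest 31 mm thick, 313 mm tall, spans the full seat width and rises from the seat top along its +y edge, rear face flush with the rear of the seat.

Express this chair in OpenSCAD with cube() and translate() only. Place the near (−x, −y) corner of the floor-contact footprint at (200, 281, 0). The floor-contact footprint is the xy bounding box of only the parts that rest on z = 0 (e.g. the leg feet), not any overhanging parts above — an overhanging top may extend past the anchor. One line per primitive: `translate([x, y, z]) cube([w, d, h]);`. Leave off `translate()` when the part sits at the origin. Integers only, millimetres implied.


translate([200, 281, 437]) cube([485, 425, 25]);
translate([200, 281, 0]) cube([44, 44, 437]);
translate([641, 281, 0]) cube([44, 44, 437]);
translate([200, 662, 0]) cube([44, 44, 437]);
translate([641, 662, 0]) cube([44, 44, 437]);
translate([200, 675, 462]) cube([485, 31, 313]);


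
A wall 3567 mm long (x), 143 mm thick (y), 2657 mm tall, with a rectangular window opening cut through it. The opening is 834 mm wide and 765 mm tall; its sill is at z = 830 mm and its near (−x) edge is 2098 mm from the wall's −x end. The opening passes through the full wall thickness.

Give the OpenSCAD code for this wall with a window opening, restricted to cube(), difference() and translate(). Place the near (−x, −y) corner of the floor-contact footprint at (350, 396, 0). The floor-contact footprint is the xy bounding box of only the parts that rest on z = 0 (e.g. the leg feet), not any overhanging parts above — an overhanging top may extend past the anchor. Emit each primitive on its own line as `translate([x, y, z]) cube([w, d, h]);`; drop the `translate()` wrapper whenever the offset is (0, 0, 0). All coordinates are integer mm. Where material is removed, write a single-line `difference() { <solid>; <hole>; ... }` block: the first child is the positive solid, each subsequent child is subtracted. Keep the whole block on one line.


difference() { translate([350, 396, 0]) cube([3567, 143, 2657]); translate([2448, 396, 830]) cube([834, 143, 765]); }


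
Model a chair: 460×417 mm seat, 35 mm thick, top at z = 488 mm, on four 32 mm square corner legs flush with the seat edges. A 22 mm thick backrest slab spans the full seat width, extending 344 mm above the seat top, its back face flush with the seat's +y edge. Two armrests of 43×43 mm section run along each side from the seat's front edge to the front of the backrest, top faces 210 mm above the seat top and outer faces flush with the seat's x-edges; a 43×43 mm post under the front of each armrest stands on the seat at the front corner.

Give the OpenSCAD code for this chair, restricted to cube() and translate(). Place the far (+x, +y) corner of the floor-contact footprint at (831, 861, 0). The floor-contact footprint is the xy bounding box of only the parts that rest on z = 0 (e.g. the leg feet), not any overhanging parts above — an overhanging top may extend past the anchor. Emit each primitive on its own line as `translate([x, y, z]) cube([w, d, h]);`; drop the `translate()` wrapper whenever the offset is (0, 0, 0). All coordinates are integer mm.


translate([371, 444, 453]) cube([460, 417, 35]);
translate([371, 444, 0]) cube([32, 32, 453]);
translate([799, 444, 0]) cube([32, 32, 453]);
translate([371, 829, 0]) cube([32, 32, 453]);
translate([799, 829, 0]) cube([32, 32, 453]);
translate([371, 839, 488]) cube([460, 22, 344]);
translate([371, 444, 655]) cube([43, 395, 43]);
translate([788, 444, 655]) cube([43, 395, 43]);
translate([371, 444, 488]) cube([43, 43, 167]);
translate([788, 444, 488]) cube([43, 43, 167]);


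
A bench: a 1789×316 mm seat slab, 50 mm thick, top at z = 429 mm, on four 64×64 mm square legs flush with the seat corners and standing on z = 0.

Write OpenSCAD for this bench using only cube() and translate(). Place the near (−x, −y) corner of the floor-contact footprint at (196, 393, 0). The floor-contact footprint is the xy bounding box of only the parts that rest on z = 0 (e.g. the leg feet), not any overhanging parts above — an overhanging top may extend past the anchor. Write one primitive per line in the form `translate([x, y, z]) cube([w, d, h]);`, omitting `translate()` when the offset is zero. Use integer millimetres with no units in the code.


// leg_h = 429 − 50 = 379
translate([196, 393, 379]) cube([1789, 316, 50]);
translate([196, 393, 0]) cube([64, 64, 379]);
translate([196, 645, 0]) cube([64, 64, 379]);
translate([1921, 393, 0]) cube([64, 64, 379]);
translate([1921, 645, 0]) cube([64, 64, 379]);


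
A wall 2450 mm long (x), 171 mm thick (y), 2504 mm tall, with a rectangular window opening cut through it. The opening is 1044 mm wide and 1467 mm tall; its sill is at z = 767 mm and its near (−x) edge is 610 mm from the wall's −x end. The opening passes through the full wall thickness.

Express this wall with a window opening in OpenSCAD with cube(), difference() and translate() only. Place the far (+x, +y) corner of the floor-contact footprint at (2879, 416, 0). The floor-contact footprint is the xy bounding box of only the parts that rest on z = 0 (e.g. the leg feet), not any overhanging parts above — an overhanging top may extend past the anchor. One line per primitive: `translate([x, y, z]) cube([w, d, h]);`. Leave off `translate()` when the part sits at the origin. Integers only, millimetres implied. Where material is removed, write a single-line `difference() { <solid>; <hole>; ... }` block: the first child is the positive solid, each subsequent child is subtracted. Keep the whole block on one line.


difference() { translate([429, 245, 0]) cube([2450, 171, 2504]); translate([1039, 245, 767]) cube([1044, 171, 1467]); }


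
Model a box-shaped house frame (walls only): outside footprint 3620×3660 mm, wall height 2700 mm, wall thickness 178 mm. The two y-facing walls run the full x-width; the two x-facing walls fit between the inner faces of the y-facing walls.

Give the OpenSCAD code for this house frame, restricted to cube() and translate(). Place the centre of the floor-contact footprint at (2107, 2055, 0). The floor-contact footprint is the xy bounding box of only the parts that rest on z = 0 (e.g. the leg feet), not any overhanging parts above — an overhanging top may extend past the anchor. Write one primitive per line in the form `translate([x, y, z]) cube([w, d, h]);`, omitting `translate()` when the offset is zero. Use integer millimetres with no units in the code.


translate([297, 225, 0]) cube([3620, 178, 2700]);
translate([297, 3707, 0]) cube([3620, 178, 2700]);
translate([297, 403, 0]) cube([178, 3304, 2700]);
translate([3739, 403, 0]) cube([178, 3304, 2700]);


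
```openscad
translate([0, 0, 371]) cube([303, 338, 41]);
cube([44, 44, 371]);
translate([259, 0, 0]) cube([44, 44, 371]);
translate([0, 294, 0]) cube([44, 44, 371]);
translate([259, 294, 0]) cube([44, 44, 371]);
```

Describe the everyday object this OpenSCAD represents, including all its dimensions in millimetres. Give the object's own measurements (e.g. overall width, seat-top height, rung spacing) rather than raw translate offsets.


A simple wooden stool: a rectangular seat 303 mm (x) by 338 mm (y), 41 mm thick, top face at z = 412 mm, on four square legs, each 44×44 mm in cross-section. The legs rest on z = 0, each flush with a corner of the seat.


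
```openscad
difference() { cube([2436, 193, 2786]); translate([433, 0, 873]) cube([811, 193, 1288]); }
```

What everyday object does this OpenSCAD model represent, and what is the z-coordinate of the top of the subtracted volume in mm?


A wall with a window opening. The window head height is 2161 mm.

A wall with a rectangular opening subtracted — a window. Sill at z = 873, opening 1288 mm tall, so the head is at 873 + 1288 = 2161 mm.


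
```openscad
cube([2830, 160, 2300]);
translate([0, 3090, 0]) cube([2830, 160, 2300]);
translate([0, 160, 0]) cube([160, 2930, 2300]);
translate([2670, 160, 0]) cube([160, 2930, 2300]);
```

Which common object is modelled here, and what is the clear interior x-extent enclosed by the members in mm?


A house (or room) frame. The interior width is 2510 mm.

Four 2300 mm walls enclosing a rectangle with no floor or roof — a room or house frame. Outside width is 2830 mm and wall thickness is 160 mm, so the interior width is 2830 − 2 × 160 = 2510 mm.


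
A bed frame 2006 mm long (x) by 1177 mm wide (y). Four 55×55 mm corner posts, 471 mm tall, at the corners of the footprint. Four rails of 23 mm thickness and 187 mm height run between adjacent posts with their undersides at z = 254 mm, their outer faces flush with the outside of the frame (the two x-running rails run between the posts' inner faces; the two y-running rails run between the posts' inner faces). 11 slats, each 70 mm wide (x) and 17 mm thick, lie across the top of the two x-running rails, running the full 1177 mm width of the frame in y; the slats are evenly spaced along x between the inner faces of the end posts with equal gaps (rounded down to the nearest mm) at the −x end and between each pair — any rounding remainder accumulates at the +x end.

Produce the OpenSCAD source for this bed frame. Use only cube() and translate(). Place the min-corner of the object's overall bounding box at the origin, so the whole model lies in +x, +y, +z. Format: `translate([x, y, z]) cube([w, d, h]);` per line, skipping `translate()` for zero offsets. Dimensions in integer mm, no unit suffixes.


// slat z = rail_z + rail_h = 254 + 187 = 441
// slat gap = ⌊(1896 − 11·70) / 12⌋ = 93
cube([55, 55, 471]);
translate([0, 1122, 0]) cube([55, 55, 471]);
translate([1951, 0, 0]) cube([55, 55, 471]);
translate([1951, 1122, 0]) cube([55, 55, 471]);
translate([55, 0, 254]) cube([1896, 23, 187]);
translate([55, 1154, 254]) cube([1896, 23, 187]);
translate([0, 55, 254]) cube([23, 1067, 187]);
translate([1983, 55, 254]) cube([23, 1067, 187]);
translate([148, 0, 441]) cube([70, 1177, 17]);
translate([311, 0, 441]) cube([70, 1177, 17]);
translate([474, 0, 441]) cube([70, 1177, 17]);
translate([637, 0, 441]) cube([70, 1177, 17]);
translate([800, 0, 441]) cube([70, 1177, 17]);
translate([963, 0, 441]) cube([70, 1177, 17]);
translate([1126, 0, 441]) cube([70, 1177, 17]);
translate([1289, 0, 441]) cube([70, 1177, 17]);
translate([1452, 0, 441]) cube([70, 1177, 17]);
translate([1615, 0, 441]) cube([70, 1177, 17]);
translate([1778, 0, 441]) cube([70, 1177, 17]);


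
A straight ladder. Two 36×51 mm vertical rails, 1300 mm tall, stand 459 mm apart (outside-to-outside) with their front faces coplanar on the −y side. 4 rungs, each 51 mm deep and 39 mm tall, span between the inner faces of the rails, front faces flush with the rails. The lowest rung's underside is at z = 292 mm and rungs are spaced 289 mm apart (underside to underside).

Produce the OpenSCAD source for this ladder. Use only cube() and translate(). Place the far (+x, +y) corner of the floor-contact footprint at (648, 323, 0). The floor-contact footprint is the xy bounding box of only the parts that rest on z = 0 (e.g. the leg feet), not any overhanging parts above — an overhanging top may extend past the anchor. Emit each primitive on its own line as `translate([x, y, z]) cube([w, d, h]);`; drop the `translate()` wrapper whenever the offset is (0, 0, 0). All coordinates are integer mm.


// rung span = 459 - 2*36 = 387
// rung[k] z = 292 + k*289
translate([189, 272, 0]) cube([36, 51, 1300]);
translate([612, 272, 0]) cube([36, 51, 1300]);
translate([225, 272, 292]) cube([387, 51, 39]);
translate([225, 272, 581]) cube([387, 51, 39]);
translate([225, 272, 870]) cube([387, 51, 39]);
translate([225, 272, 1159]) cube([387, 51, 39]);


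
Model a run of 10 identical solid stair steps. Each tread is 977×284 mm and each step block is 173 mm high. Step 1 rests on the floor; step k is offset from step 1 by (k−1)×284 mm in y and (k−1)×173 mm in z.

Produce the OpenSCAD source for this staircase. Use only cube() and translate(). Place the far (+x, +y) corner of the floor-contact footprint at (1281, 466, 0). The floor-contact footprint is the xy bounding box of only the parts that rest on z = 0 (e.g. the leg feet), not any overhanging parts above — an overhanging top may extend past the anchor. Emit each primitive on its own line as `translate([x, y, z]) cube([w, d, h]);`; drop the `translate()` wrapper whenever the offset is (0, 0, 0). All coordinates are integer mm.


translate([304, 182, 0]) cube([977, 284, 173]);
translate([304, 466, 173]) cube([977, 284, 173]);
translate([304, 750, 346]) cube([977, 284, 173]);
translate([304, 1034, 519]) cube([977, 284, 173]);
translate([304, 1318, 692]) cube([977, 284, 173]);
translate([304, 1602, 865]) cube([977, 284, 173]);
translate([304, 1886, 1038]) cube([977, 284, 173]);
translate([304, 2170, 1211]) cube([977, 284, 173]);
translate([304, 2454, 1384]) cube([977, 284, 173]);
translate([304, 2738, 1557]) cube([977, 284, 173]);


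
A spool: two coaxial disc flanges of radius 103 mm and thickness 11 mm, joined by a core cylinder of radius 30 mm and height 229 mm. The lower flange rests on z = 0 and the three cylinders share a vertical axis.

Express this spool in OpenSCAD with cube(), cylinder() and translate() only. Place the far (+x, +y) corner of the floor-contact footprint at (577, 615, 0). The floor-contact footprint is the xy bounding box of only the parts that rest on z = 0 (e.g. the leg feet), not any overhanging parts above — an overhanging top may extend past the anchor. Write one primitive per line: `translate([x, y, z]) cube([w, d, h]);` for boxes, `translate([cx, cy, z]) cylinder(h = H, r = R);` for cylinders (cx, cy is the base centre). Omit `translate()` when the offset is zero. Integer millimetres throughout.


translate([474, 512, 0]) cylinder(h = 11, r = 103);
translate([474, 512, 11]) cylinder(h = 229, r = 30);
translate([474, 512, 240]) cylinder(h = 11, r = 103);


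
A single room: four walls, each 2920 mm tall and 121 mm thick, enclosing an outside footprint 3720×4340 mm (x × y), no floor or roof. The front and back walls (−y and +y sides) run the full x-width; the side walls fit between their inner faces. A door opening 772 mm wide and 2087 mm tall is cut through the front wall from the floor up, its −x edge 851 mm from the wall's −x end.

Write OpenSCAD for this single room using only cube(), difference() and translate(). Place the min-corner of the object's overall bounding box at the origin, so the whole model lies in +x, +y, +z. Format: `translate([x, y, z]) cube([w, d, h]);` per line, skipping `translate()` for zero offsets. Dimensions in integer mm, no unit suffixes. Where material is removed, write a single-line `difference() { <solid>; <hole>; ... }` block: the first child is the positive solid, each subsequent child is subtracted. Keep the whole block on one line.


difference() { cube([3720, 121, 2920]); translate([851, 0, 0]) cube([772, 121, 2087]); }
translate([0, 4219, 0]) cube([3720, 121, 2920]);
translate([0, 121, 0]) cube([121, 4098, 2920]);
translate([3599, 121, 0]) cube([121, 4098, 2920]);


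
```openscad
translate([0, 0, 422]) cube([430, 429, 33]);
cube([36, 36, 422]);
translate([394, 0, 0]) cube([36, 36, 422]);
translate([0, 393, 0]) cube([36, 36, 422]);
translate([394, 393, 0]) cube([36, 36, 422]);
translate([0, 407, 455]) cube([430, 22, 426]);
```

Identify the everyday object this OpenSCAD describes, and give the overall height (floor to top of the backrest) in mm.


A chair. The overall height is 881 mm.

A slab on four corner posts with a tall panel at the back — a chair. The seat slab sits at z = 422 with thickness 33, and the 426 mm backrest starts at the seat top, so the overall height is 422 + 33 + 426 = 881 mm.


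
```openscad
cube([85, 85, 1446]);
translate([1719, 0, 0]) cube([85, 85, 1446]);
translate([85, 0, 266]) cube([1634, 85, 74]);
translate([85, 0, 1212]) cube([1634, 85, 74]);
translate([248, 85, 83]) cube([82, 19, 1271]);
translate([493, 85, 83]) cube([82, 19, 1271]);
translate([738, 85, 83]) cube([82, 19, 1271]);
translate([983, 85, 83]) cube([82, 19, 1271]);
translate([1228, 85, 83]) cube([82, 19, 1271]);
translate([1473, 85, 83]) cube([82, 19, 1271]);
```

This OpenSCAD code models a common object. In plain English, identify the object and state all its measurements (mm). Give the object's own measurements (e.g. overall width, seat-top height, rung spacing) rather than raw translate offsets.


A fence section. Two 85×85 mm posts, 1446 mm tall, stand on the floor with a clear span of 1634 mm between their inner faces. Two horizontal rails of 85×74 mm section span the gap between the posts with their undersides at z = 266 mm and z = 1212 mm, flush with the posts' −y face. 6 pickets, each 82 mm wide, 19 mm thick and 1271 mm tall, are fixed to the +y face of the rails with their bottoms at z = 83 mm, spaced across the span with a 163 mm gap after the −x post and between neighbouring pickets, with 164 mm left before the +x post.


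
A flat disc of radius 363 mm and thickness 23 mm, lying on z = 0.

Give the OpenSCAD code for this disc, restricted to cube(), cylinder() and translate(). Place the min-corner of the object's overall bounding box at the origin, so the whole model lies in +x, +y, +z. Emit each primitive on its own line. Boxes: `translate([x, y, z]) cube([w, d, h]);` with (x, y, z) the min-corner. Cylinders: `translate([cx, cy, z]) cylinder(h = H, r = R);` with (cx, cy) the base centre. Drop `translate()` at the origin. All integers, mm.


translate([363, 363, 0]) cylinder(h = 23, r = 363);


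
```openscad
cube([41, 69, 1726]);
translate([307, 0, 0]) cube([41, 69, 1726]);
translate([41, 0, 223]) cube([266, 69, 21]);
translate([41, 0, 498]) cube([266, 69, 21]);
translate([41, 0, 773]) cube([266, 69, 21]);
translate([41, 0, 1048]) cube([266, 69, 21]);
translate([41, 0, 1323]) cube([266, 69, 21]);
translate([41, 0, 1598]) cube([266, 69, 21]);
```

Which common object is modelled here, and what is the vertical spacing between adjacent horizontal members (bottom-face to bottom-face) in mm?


A ladder. The rung spacing is 275 mm.

Two tall 41×69 posts with 6 short bars between them — a ladder. Adjacent rungs sit at z = 223 and z = 498, so the spacing is 498 − 223 = 275 mm.


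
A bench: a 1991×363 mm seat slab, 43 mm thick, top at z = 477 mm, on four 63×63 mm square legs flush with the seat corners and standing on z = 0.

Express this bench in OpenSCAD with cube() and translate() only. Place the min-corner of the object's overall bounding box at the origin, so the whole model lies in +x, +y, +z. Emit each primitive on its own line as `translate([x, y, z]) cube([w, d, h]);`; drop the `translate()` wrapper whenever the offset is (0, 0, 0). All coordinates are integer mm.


translate([0, 0, 434]) cube([1991, 363, 43]);
cube([63, 63, 434]);
translate([0, 300, 0]) cube([63, 63, 434]);
translate([1928, 0, 0]) cube([63, 63, 434]);
translate([1928, 300, 0]) cube([63, 63, 434]);


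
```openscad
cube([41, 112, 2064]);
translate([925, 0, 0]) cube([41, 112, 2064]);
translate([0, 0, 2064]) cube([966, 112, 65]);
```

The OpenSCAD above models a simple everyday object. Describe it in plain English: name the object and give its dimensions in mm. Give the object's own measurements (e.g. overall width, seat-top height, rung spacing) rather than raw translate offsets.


A door frame. The clear opening is 884 mm wide and 2064 mm high. Two 41 mm wide jambs, 112 mm deep, stand either side of the opening from the floor to the top of the opening. A 65 mm thick head sits across the top of both jambs, spanning the full outside width of the frame.


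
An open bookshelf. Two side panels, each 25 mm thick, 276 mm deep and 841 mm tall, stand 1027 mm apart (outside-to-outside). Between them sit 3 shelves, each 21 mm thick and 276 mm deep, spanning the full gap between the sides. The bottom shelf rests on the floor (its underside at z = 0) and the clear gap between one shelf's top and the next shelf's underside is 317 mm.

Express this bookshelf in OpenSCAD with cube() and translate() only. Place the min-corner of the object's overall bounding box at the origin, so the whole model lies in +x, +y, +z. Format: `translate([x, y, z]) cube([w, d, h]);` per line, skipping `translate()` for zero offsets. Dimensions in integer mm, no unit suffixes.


cube([25, 276, 841]);
translate([1002, 0, 0]) cube([25, 276, 841]);
translate([25, 0, 0]) cube([977, 276, 21]);
translate([25, 0, 338]) cube([977, 276, 21]);
translate([25, 0, 676]) cube([977, 276, 21]);


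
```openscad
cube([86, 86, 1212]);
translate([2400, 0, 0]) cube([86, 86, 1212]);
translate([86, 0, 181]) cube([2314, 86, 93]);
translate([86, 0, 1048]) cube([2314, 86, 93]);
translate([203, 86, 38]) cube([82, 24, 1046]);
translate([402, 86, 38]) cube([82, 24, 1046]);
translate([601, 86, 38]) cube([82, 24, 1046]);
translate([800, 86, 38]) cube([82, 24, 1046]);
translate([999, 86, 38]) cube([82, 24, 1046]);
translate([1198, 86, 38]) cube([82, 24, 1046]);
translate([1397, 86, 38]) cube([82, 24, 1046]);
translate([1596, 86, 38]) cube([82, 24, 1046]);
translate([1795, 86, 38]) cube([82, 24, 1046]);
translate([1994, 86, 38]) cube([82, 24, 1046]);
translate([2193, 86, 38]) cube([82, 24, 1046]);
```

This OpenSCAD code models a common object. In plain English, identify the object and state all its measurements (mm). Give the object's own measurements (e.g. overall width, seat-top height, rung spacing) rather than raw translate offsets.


A fence section. Two 86×86 mm posts, 1212 mm tall, stand on the floor with a clear span of 2314 mm between their inner faces. Two horizontal rails of 86×93 mm section span the gap between the posts with their undersides at z = 181 mm and z = 1048 mm, flush with the posts' −y face. 11 pickets, each 82 mm wide, 24 mm thick and 1046 mm tall, are fixed to the +y face of the rails with their bottoms at z = 38 mm, spaced across the span with a 117 mm gap after the −x post and between neighbouring pickets, with 125 mm left before the +x post.


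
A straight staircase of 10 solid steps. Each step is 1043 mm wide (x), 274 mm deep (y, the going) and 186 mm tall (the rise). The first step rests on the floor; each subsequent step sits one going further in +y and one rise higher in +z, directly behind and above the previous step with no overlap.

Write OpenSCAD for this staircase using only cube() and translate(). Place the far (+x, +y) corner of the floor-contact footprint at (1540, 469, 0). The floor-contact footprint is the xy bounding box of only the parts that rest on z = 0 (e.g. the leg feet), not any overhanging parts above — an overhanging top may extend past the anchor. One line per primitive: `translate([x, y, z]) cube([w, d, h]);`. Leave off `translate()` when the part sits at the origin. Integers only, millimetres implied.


translate([497, 195, 0]) cube([1043, 274, 186]);
translate([497, 469, 186]) cube([1043, 274, 186]);
translate([497, 743, 372]) cube([1043, 274, 186]);
translate([497, 1017, 558]) cube([1043, 274, 186]);
translate([497, 1291, 744]) cube([1043, 274, 186]);
translate([497, 1565, 930]) cube([1043, 274, 186]);
translate([497, 1839, 1116]) cube([1043, 274, 186]);
translate([497, 2113, 1302]) cube([1043, 274, 186]);
translate([497, 2387, 1488]) cube([1043, 274, 186]);
translate([497, 2661, 1674]) cube([1043, 274, 186]);


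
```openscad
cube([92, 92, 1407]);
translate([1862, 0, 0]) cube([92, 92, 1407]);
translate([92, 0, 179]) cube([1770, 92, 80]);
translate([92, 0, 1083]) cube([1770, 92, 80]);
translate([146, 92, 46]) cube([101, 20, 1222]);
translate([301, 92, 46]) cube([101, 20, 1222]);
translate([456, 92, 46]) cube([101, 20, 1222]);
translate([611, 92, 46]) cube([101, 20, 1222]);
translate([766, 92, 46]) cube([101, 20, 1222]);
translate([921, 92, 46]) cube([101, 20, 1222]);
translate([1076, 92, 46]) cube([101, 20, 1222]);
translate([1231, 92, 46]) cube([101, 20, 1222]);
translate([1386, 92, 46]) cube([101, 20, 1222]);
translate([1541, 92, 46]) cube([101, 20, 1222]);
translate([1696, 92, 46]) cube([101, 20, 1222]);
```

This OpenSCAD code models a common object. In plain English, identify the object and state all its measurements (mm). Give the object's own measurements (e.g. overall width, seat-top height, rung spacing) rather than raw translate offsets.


A fence section. Two 92×92 mm posts, 1407 mm tall, stand on the floor with a clear span of 1770 mm between their inner faces. Two horizontal rails of 92×80 mm section span the gap between the posts with their undersides at z = 179 mm and z = 1083 mm, flush with the posts' −y face. 11 pickets, each 101 mm wide, 20 mm thick and 1222 mm tall, are fixed to the +y face of the rails with their bottoms at z = 46 mm, spaced across the span with a 54 mm gap after the −x post and between neighbouring pickets, with 65 mm left before the +x post.


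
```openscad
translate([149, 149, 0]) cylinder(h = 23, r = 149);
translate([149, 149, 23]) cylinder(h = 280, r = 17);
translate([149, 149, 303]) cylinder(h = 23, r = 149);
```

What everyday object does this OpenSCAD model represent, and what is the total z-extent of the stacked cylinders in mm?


A spool. The overall height is 326 mm.

Three coaxial cylinders, large–small–large — a spool. Two 23 mm flanges and a 280 mm core give 23 + 280 + 23 = 326 mm.


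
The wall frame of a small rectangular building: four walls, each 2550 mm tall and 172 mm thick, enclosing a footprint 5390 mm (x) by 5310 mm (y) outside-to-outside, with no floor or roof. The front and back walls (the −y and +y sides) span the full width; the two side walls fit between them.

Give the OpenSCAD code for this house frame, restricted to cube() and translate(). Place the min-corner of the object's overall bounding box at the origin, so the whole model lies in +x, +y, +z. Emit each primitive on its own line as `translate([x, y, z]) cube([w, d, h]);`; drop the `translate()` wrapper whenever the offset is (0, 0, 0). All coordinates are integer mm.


cube([5390, 172, 2550]);
translate([0, 5138, 0]) cube([5390, 172, 2550]);
translate([0, 172, 0]) cube([172, 4966, 2550]);
translate([5218, 172, 0]) cube([172, 4966, 2550]);


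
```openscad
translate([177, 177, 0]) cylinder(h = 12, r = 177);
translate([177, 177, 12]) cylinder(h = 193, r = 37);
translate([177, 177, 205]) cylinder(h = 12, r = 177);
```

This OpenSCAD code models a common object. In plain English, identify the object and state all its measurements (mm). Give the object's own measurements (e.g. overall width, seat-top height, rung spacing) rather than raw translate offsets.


A spool: two coaxial disc flanges of radius 177 mm and thickness 12 mm, joined by a core cylinder of radius 37 mm and height 193 mm. The lower flange rests on z = 0 and the three cylinders share a vertical axis.


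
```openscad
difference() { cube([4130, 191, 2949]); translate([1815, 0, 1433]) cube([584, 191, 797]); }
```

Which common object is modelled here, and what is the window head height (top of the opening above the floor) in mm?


A wall with a window opening. The window head height is 2230 mm.

A wall with a rectangular opening subtracted — a window. Sill at z = 1433, opening 797 mm tall, so the head is at 1433 + 797 = 2230 mm.


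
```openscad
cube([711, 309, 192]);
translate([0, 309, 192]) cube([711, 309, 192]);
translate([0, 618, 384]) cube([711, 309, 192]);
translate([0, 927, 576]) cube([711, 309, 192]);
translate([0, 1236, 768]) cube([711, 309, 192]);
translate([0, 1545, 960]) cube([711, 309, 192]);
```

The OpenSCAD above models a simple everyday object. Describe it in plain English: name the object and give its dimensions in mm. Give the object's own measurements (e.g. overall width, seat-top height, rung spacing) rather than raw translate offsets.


A straight staircase of 6 solid steps. Each step is 711 mm wide (x), 309 mm deep (y, the going) and 192 mm tall (the rise). The first step rests on the floor; each subsequent step sits one going further in +y and one rise higher in +z, directly behind and above the previous step with no overlap.


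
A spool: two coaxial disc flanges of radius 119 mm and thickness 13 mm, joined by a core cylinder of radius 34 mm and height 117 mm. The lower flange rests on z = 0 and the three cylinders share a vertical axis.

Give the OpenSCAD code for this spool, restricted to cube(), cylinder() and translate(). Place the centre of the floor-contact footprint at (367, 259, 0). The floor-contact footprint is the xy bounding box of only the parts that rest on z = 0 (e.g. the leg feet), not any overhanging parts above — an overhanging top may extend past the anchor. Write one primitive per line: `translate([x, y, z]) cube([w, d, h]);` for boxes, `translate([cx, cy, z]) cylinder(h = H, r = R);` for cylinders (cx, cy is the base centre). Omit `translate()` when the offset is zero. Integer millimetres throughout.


translate([367, 259, 0]) cylinder(h = 13, r = 119);
translate([367, 259, 13]) cylinder(h = 117, r = 34);
translate([367, 259, 130]) cylinder(h = 13, r = 119);


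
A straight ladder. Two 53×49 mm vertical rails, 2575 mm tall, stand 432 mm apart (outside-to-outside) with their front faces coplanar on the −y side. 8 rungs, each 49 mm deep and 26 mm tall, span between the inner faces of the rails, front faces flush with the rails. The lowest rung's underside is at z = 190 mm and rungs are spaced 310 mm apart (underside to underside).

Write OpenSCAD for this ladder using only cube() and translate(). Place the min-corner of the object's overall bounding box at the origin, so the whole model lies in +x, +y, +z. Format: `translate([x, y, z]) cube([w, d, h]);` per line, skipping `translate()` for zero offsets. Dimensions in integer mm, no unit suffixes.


// rung span = 432 - 2*53 = 326
// rung[k] z = 190 + k*310
cube([53, 49, 2575]);
translate([379, 0, 0]) cube([53, 49, 2575]);
translate([53, 0, 190]) cube([326, 49, 26]);
translate([53, 0, 500]) cube([326, 49, 26]);
translate([53, 0, 810]) cube([326, 49, 26]);
translate([53, 0, 1120]) cube([326, 49, 26]);
translate([53, 0, 1430]) cube([326, 49, 26]);
translate([53, 0, 1740]) cube([326, 49, 26]);
translate([53, 0, 2050]) cube([326, 49, 26]);
translate([53, 0, 2360]) cube([326, 49, 26]);


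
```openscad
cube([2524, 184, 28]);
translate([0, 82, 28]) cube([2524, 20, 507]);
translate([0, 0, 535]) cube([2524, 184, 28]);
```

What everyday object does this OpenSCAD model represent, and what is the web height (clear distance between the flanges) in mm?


An I-beam. The web height is 507 mm.

Two wide flanges with a thin centred web — an I-beam. Overall 563 mm minus two 28 mm flanges gives a web of 563 − 2·28 = 507 mm.


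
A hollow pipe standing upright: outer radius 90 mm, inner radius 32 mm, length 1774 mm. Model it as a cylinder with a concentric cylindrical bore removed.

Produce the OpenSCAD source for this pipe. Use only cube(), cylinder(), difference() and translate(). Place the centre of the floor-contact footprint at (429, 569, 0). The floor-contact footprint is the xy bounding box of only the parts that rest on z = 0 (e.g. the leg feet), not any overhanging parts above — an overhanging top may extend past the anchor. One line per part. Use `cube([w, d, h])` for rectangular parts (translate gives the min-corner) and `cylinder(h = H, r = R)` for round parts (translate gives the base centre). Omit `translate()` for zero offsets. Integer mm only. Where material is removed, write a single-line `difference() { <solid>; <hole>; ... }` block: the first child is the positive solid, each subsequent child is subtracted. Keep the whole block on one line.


difference() { translate([429, 569, 0]) cylinder(h = 1774, r = 90); translate([429, 569, 0]) cylinder(h = 1774, r = 32); }


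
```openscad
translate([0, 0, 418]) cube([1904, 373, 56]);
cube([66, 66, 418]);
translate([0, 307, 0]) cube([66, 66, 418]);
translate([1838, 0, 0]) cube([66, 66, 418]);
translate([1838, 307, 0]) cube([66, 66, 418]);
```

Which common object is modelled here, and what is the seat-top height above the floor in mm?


A bench. The seat-top height is 474 mm.

A long slab on four corner posts — a bench. The slab sits at z = 418 with thickness 56, so the top is 418 + 56 = 474 mm.


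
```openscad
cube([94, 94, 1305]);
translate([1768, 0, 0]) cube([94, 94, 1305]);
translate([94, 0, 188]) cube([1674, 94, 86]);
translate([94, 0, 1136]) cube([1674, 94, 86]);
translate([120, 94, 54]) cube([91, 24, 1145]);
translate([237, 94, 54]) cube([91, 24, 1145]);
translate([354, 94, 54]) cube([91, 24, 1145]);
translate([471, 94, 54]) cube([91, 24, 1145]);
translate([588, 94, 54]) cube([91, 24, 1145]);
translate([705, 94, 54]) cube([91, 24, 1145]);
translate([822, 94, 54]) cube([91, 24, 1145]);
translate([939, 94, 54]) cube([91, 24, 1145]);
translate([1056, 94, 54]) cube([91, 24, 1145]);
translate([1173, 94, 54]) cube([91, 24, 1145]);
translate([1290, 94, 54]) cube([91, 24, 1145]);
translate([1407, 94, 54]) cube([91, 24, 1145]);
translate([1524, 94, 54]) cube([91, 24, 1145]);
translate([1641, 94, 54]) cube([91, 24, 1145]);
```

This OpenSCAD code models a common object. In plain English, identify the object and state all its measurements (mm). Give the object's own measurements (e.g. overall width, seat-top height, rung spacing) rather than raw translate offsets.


A fence section. Two 94×94 mm posts, 1305 mm tall, stand on the floor with a clear span of 1674 mm between their inner faces. Two horizontal rails of 94×86 mm section span the gap between the posts with their undersides at z = 188 mm and z = 1136 mm, flush with the posts' −y face. 14 pickets, each 91 mm wide, 24 mm thick and 1145 mm tall, are fixed to the +y face of the rails with their bottoms at z = 54 mm, spaced across the span with a 26 mm gap after the −x post and between neighbouring pickets, with 36 mm left before the +x post.
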